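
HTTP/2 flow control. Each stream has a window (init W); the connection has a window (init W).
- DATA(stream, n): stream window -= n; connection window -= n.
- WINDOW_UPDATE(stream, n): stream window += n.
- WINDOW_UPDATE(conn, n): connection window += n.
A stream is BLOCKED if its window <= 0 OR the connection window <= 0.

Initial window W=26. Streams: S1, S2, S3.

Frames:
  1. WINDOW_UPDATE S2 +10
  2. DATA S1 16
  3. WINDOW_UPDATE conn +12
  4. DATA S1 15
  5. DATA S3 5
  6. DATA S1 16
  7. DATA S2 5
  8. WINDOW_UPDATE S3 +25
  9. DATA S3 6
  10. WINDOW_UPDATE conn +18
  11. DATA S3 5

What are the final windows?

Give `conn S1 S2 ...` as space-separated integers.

Op 1: conn=26 S1=26 S2=36 S3=26 blocked=[]
Op 2: conn=10 S1=10 S2=36 S3=26 blocked=[]
Op 3: conn=22 S1=10 S2=36 S3=26 blocked=[]
Op 4: conn=7 S1=-5 S2=36 S3=26 blocked=[1]
Op 5: conn=2 S1=-5 S2=36 S3=21 blocked=[1]
Op 6: conn=-14 S1=-21 S2=36 S3=21 blocked=[1, 2, 3]
Op 7: conn=-19 S1=-21 S2=31 S3=21 blocked=[1, 2, 3]
Op 8: conn=-19 S1=-21 S2=31 S3=46 blocked=[1, 2, 3]
Op 9: conn=-25 S1=-21 S2=31 S3=40 blocked=[1, 2, 3]
Op 10: conn=-7 S1=-21 S2=31 S3=40 blocked=[1, 2, 3]
Op 11: conn=-12 S1=-21 S2=31 S3=35 blocked=[1, 2, 3]

Answer: -12 -21 31 35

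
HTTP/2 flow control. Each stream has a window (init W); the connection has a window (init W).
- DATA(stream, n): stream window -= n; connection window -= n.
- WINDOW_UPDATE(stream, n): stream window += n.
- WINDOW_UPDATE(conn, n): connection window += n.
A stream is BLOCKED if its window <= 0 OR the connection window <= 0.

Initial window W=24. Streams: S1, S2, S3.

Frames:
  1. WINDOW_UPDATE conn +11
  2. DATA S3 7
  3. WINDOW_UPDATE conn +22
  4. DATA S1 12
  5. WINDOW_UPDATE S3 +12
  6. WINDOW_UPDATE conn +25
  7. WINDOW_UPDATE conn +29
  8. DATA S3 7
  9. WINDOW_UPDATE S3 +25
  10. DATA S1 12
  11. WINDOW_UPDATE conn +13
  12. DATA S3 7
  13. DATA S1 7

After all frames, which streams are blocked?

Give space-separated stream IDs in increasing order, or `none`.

Answer: S1

Derivation:
Op 1: conn=35 S1=24 S2=24 S3=24 blocked=[]
Op 2: conn=28 S1=24 S2=24 S3=17 blocked=[]
Op 3: conn=50 S1=24 S2=24 S3=17 blocked=[]
Op 4: conn=38 S1=12 S2=24 S3=17 blocked=[]
Op 5: conn=38 S1=12 S2=24 S3=29 blocked=[]
Op 6: conn=63 S1=12 S2=24 S3=29 blocked=[]
Op 7: conn=92 S1=12 S2=24 S3=29 blocked=[]
Op 8: conn=85 S1=12 S2=24 S3=22 blocked=[]
Op 9: conn=85 S1=12 S2=24 S3=47 blocked=[]
Op 10: conn=73 S1=0 S2=24 S3=47 blocked=[1]
Op 11: conn=86 S1=0 S2=24 S3=47 blocked=[1]
Op 12: conn=79 S1=0 S2=24 S3=40 blocked=[1]
Op 13: conn=72 S1=-7 S2=24 S3=40 blocked=[1]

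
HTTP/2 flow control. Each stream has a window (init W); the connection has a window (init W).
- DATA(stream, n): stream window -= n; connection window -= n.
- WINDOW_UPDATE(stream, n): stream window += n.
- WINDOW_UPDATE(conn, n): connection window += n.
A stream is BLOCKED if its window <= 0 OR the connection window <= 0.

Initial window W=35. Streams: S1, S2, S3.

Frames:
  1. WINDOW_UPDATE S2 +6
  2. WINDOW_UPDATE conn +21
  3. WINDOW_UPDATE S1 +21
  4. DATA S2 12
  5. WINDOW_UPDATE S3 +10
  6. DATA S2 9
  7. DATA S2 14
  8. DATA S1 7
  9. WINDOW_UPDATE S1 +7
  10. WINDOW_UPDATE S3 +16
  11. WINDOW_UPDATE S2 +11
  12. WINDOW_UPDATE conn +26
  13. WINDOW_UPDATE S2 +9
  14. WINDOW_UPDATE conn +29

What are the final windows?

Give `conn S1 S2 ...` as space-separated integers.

Answer: 69 56 26 61

Derivation:
Op 1: conn=35 S1=35 S2=41 S3=35 blocked=[]
Op 2: conn=56 S1=35 S2=41 S3=35 blocked=[]
Op 3: conn=56 S1=56 S2=41 S3=35 blocked=[]
Op 4: conn=44 S1=56 S2=29 S3=35 blocked=[]
Op 5: conn=44 S1=56 S2=29 S3=45 blocked=[]
Op 6: conn=35 S1=56 S2=20 S3=45 blocked=[]
Op 7: conn=21 S1=56 S2=6 S3=45 blocked=[]
Op 8: conn=14 S1=49 S2=6 S3=45 blocked=[]
Op 9: conn=14 S1=56 S2=6 S3=45 blocked=[]
Op 10: conn=14 S1=56 S2=6 S3=61 blocked=[]
Op 11: conn=14 S1=56 S2=17 S3=61 blocked=[]
Op 12: conn=40 S1=56 S2=17 S3=61 blocked=[]
Op 13: conn=40 S1=56 S2=26 S3=61 blocked=[]
Op 14: conn=69 S1=56 S2=26 S3=61 blocked=[]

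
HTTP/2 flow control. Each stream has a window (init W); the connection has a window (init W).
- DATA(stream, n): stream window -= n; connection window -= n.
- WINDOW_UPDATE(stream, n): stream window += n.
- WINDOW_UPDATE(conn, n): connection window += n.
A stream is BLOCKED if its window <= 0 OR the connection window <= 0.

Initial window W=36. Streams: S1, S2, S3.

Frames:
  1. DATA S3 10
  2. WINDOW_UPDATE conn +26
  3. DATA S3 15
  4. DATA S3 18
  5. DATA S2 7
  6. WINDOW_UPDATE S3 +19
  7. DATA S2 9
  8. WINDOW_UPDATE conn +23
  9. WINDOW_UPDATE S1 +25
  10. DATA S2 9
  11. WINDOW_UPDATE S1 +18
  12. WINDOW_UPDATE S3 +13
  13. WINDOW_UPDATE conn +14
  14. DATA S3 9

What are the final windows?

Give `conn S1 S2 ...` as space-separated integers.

Op 1: conn=26 S1=36 S2=36 S3=26 blocked=[]
Op 2: conn=52 S1=36 S2=36 S3=26 blocked=[]
Op 3: conn=37 S1=36 S2=36 S3=11 blocked=[]
Op 4: conn=19 S1=36 S2=36 S3=-7 blocked=[3]
Op 5: conn=12 S1=36 S2=29 S3=-7 blocked=[3]
Op 6: conn=12 S1=36 S2=29 S3=12 blocked=[]
Op 7: conn=3 S1=36 S2=20 S3=12 blocked=[]
Op 8: conn=26 S1=36 S2=20 S3=12 blocked=[]
Op 9: conn=26 S1=61 S2=20 S3=12 blocked=[]
Op 10: conn=17 S1=61 S2=11 S3=12 blocked=[]
Op 11: conn=17 S1=79 S2=11 S3=12 blocked=[]
Op 12: conn=17 S1=79 S2=11 S3=25 blocked=[]
Op 13: conn=31 S1=79 S2=11 S3=25 blocked=[]
Op 14: conn=22 S1=79 S2=11 S3=16 blocked=[]

Answer: 22 79 11 16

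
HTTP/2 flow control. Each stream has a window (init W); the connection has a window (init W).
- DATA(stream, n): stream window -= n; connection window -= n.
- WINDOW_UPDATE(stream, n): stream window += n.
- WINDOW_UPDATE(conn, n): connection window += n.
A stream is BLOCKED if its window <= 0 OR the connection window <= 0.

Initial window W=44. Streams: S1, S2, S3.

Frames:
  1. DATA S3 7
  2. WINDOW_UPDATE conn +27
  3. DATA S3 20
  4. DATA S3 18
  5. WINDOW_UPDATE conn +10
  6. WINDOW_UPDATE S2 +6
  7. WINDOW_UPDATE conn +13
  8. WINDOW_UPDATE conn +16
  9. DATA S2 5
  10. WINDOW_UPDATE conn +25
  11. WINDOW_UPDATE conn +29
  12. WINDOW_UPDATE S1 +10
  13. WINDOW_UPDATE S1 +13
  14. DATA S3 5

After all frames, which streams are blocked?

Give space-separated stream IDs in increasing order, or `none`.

Answer: S3

Derivation:
Op 1: conn=37 S1=44 S2=44 S3=37 blocked=[]
Op 2: conn=64 S1=44 S2=44 S3=37 blocked=[]
Op 3: conn=44 S1=44 S2=44 S3=17 blocked=[]
Op 4: conn=26 S1=44 S2=44 S3=-1 blocked=[3]
Op 5: conn=36 S1=44 S2=44 S3=-1 blocked=[3]
Op 6: conn=36 S1=44 S2=50 S3=-1 blocked=[3]
Op 7: conn=49 S1=44 S2=50 S3=-1 blocked=[3]
Op 8: conn=65 S1=44 S2=50 S3=-1 blocked=[3]
Op 9: conn=60 S1=44 S2=45 S3=-1 blocked=[3]
Op 10: conn=85 S1=44 S2=45 S3=-1 blocked=[3]
Op 11: conn=114 S1=44 S2=45 S3=-1 blocked=[3]
Op 12: conn=114 S1=54 S2=45 S3=-1 blocked=[3]
Op 13: conn=114 S1=67 S2=45 S3=-1 blocked=[3]
Op 14: conn=109 S1=67 S2=45 S3=-6 blocked=[3]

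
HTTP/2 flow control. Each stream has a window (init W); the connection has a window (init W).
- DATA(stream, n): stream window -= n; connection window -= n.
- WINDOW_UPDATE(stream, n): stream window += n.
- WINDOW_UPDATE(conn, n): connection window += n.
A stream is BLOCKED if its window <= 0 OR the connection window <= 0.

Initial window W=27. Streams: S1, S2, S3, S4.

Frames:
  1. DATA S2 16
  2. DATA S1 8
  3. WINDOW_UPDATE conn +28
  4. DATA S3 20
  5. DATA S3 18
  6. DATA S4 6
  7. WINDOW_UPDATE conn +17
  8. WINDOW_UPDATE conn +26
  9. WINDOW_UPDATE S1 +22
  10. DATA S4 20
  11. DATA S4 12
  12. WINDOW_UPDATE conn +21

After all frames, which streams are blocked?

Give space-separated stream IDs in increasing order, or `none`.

Answer: S3 S4

Derivation:
Op 1: conn=11 S1=27 S2=11 S3=27 S4=27 blocked=[]
Op 2: conn=3 S1=19 S2=11 S3=27 S4=27 blocked=[]
Op 3: conn=31 S1=19 S2=11 S3=27 S4=27 blocked=[]
Op 4: conn=11 S1=19 S2=11 S3=7 S4=27 blocked=[]
Op 5: conn=-7 S1=19 S2=11 S3=-11 S4=27 blocked=[1, 2, 3, 4]
Op 6: conn=-13 S1=19 S2=11 S3=-11 S4=21 blocked=[1, 2, 3, 4]
Op 7: conn=4 S1=19 S2=11 S3=-11 S4=21 blocked=[3]
Op 8: conn=30 S1=19 S2=11 S3=-11 S4=21 blocked=[3]
Op 9: conn=30 S1=41 S2=11 S3=-11 S4=21 blocked=[3]
Op 10: conn=10 S1=41 S2=11 S3=-11 S4=1 blocked=[3]
Op 11: conn=-2 S1=41 S2=11 S3=-11 S4=-11 blocked=[1, 2, 3, 4]
Op 12: conn=19 S1=41 S2=11 S3=-11 S4=-11 blocked=[3, 4]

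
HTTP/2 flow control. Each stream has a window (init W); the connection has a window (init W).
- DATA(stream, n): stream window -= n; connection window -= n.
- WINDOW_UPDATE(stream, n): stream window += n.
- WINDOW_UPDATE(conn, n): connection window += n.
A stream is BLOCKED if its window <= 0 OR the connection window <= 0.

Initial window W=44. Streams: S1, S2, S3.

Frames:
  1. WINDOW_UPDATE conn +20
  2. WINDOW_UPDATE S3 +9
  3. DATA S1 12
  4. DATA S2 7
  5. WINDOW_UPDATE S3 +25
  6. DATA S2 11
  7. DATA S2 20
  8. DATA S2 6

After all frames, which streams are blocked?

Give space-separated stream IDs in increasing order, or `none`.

Answer: S2

Derivation:
Op 1: conn=64 S1=44 S2=44 S3=44 blocked=[]
Op 2: conn=64 S1=44 S2=44 S3=53 blocked=[]
Op 3: conn=52 S1=32 S2=44 S3=53 blocked=[]
Op 4: conn=45 S1=32 S2=37 S3=53 blocked=[]
Op 5: conn=45 S1=32 S2=37 S3=78 blocked=[]
Op 6: conn=34 S1=32 S2=26 S3=78 blocked=[]
Op 7: conn=14 S1=32 S2=6 S3=78 blocked=[]
Op 8: conn=8 S1=32 S2=0 S3=78 blocked=[2]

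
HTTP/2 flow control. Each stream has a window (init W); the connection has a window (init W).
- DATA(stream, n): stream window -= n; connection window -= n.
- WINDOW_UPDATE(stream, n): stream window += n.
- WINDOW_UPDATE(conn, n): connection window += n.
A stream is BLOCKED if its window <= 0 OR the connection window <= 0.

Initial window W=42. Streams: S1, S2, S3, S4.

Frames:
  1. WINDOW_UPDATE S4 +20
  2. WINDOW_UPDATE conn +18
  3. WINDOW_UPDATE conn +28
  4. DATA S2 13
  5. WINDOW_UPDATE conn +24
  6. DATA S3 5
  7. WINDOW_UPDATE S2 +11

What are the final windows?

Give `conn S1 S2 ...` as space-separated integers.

Answer: 94 42 40 37 62

Derivation:
Op 1: conn=42 S1=42 S2=42 S3=42 S4=62 blocked=[]
Op 2: conn=60 S1=42 S2=42 S3=42 S4=62 blocked=[]
Op 3: conn=88 S1=42 S2=42 S3=42 S4=62 blocked=[]
Op 4: conn=75 S1=42 S2=29 S3=42 S4=62 blocked=[]
Op 5: conn=99 S1=42 S2=29 S3=42 S4=62 blocked=[]
Op 6: conn=94 S1=42 S2=29 S3=37 S4=62 blocked=[]
Op 7: conn=94 S1=42 S2=40 S3=37 S4=62 blocked=[]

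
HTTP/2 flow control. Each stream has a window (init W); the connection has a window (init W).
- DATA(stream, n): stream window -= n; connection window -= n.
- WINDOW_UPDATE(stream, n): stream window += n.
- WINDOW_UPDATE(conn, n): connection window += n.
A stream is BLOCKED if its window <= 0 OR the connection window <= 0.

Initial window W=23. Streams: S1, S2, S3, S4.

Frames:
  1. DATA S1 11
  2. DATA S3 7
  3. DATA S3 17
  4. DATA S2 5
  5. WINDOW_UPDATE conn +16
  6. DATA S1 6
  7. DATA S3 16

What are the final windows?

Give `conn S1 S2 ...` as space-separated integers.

Op 1: conn=12 S1=12 S2=23 S3=23 S4=23 blocked=[]
Op 2: conn=5 S1=12 S2=23 S3=16 S4=23 blocked=[]
Op 3: conn=-12 S1=12 S2=23 S3=-1 S4=23 blocked=[1, 2, 3, 4]
Op 4: conn=-17 S1=12 S2=18 S3=-1 S4=23 blocked=[1, 2, 3, 4]
Op 5: conn=-1 S1=12 S2=18 S3=-1 S4=23 blocked=[1, 2, 3, 4]
Op 6: conn=-7 S1=6 S2=18 S3=-1 S4=23 blocked=[1, 2, 3, 4]
Op 7: conn=-23 S1=6 S2=18 S3=-17 S4=23 blocked=[1, 2, 3, 4]

Answer: -23 6 18 -17 23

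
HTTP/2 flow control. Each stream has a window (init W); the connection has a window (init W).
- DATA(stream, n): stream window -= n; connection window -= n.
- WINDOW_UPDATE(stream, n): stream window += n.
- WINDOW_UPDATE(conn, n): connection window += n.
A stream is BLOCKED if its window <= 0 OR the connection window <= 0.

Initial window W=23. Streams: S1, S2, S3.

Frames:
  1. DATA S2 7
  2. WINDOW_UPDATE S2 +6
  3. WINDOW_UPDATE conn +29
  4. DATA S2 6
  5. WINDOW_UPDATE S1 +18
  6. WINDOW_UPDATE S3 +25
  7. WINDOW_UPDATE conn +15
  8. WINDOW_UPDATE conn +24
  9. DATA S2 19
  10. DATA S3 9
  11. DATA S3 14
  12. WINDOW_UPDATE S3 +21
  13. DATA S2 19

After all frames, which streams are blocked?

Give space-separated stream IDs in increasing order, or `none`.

Op 1: conn=16 S1=23 S2=16 S3=23 blocked=[]
Op 2: conn=16 S1=23 S2=22 S3=23 blocked=[]
Op 3: conn=45 S1=23 S2=22 S3=23 blocked=[]
Op 4: conn=39 S1=23 S2=16 S3=23 blocked=[]
Op 5: conn=39 S1=41 S2=16 S3=23 blocked=[]
Op 6: conn=39 S1=41 S2=16 S3=48 blocked=[]
Op 7: conn=54 S1=41 S2=16 S3=48 blocked=[]
Op 8: conn=78 S1=41 S2=16 S3=48 blocked=[]
Op 9: conn=59 S1=41 S2=-3 S3=48 blocked=[2]
Op 10: conn=50 S1=41 S2=-3 S3=39 blocked=[2]
Op 11: conn=36 S1=41 S2=-3 S3=25 blocked=[2]
Op 12: conn=36 S1=41 S2=-3 S3=46 blocked=[2]
Op 13: conn=17 S1=41 S2=-22 S3=46 blocked=[2]

Answer: S2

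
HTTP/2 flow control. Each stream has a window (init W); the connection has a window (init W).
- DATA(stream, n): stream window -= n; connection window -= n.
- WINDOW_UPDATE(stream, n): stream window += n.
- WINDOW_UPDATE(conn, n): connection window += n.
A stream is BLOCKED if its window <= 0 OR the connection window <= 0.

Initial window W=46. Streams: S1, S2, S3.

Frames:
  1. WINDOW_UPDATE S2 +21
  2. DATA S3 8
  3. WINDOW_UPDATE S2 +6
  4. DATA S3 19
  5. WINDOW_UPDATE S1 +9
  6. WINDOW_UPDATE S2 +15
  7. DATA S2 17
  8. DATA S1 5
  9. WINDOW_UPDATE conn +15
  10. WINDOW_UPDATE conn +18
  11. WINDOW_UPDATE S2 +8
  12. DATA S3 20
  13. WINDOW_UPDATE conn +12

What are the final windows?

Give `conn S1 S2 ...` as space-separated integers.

Answer: 22 50 79 -1

Derivation:
Op 1: conn=46 S1=46 S2=67 S3=46 blocked=[]
Op 2: conn=38 S1=46 S2=67 S3=38 blocked=[]
Op 3: conn=38 S1=46 S2=73 S3=38 blocked=[]
Op 4: conn=19 S1=46 S2=73 S3=19 blocked=[]
Op 5: conn=19 S1=55 S2=73 S3=19 blocked=[]
Op 6: conn=19 S1=55 S2=88 S3=19 blocked=[]
Op 7: conn=2 S1=55 S2=71 S3=19 blocked=[]
Op 8: conn=-3 S1=50 S2=71 S3=19 blocked=[1, 2, 3]
Op 9: conn=12 S1=50 S2=71 S3=19 blocked=[]
Op 10: conn=30 S1=50 S2=71 S3=19 blocked=[]
Op 11: conn=30 S1=50 S2=79 S3=19 blocked=[]
Op 12: conn=10 S1=50 S2=79 S3=-1 blocked=[3]
Op 13: conn=22 S1=50 S2=79 S3=-1 blocked=[3]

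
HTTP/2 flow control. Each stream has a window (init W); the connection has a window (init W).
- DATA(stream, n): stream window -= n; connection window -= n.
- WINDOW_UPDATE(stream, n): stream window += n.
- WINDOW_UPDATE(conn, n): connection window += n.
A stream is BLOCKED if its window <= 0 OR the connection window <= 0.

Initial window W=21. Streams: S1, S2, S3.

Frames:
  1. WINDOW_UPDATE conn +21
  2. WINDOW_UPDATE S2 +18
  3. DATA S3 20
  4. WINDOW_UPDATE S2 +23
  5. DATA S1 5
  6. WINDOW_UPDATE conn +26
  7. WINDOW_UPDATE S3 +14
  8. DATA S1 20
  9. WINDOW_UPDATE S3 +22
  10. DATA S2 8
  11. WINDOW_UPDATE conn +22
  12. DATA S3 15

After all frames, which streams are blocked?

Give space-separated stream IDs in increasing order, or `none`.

Op 1: conn=42 S1=21 S2=21 S3=21 blocked=[]
Op 2: conn=42 S1=21 S2=39 S3=21 blocked=[]
Op 3: conn=22 S1=21 S2=39 S3=1 blocked=[]
Op 4: conn=22 S1=21 S2=62 S3=1 blocked=[]
Op 5: conn=17 S1=16 S2=62 S3=1 blocked=[]
Op 6: conn=43 S1=16 S2=62 S3=1 blocked=[]
Op 7: conn=43 S1=16 S2=62 S3=15 blocked=[]
Op 8: conn=23 S1=-4 S2=62 S3=15 blocked=[1]
Op 9: conn=23 S1=-4 S2=62 S3=37 blocked=[1]
Op 10: conn=15 S1=-4 S2=54 S3=37 blocked=[1]
Op 11: conn=37 S1=-4 S2=54 S3=37 blocked=[1]
Op 12: conn=22 S1=-4 S2=54 S3=22 blocked=[1]

Answer: S1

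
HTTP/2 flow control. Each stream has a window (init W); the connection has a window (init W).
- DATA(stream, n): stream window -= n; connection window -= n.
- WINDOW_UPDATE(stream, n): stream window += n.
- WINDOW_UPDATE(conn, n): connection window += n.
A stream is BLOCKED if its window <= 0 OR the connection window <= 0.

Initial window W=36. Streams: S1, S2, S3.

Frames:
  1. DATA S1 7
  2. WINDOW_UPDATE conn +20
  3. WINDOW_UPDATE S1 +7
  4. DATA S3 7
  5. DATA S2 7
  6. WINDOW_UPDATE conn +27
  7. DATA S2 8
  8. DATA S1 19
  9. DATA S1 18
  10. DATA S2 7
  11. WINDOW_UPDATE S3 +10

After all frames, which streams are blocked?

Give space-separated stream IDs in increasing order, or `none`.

Answer: S1

Derivation:
Op 1: conn=29 S1=29 S2=36 S3=36 blocked=[]
Op 2: conn=49 S1=29 S2=36 S3=36 blocked=[]
Op 3: conn=49 S1=36 S2=36 S3=36 blocked=[]
Op 4: conn=42 S1=36 S2=36 S3=29 blocked=[]
Op 5: conn=35 S1=36 S2=29 S3=29 blocked=[]
Op 6: conn=62 S1=36 S2=29 S3=29 blocked=[]
Op 7: conn=54 S1=36 S2=21 S3=29 blocked=[]
Op 8: conn=35 S1=17 S2=21 S3=29 blocked=[]
Op 9: conn=17 S1=-1 S2=21 S3=29 blocked=[1]
Op 10: conn=10 S1=-1 S2=14 S3=29 blocked=[1]
Op 11: conn=10 S1=-1 S2=14 S3=39 blocked=[1]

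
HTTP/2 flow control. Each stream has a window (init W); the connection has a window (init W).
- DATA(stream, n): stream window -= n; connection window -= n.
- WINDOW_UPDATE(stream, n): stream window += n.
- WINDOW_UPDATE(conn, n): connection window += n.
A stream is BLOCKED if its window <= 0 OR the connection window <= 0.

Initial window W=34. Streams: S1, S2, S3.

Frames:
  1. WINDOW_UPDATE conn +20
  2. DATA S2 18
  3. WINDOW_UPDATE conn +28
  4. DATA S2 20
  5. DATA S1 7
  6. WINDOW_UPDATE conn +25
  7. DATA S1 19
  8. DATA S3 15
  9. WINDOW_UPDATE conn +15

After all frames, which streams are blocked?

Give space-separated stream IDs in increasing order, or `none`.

Answer: S2

Derivation:
Op 1: conn=54 S1=34 S2=34 S3=34 blocked=[]
Op 2: conn=36 S1=34 S2=16 S3=34 blocked=[]
Op 3: conn=64 S1=34 S2=16 S3=34 blocked=[]
Op 4: conn=44 S1=34 S2=-4 S3=34 blocked=[2]
Op 5: conn=37 S1=27 S2=-4 S3=34 blocked=[2]
Op 6: conn=62 S1=27 S2=-4 S3=34 blocked=[2]
Op 7: conn=43 S1=8 S2=-4 S3=34 blocked=[2]
Op 8: conn=28 S1=8 S2=-4 S3=19 blocked=[2]
Op 9: conn=43 S1=8 S2=-4 S3=19 blocked=[2]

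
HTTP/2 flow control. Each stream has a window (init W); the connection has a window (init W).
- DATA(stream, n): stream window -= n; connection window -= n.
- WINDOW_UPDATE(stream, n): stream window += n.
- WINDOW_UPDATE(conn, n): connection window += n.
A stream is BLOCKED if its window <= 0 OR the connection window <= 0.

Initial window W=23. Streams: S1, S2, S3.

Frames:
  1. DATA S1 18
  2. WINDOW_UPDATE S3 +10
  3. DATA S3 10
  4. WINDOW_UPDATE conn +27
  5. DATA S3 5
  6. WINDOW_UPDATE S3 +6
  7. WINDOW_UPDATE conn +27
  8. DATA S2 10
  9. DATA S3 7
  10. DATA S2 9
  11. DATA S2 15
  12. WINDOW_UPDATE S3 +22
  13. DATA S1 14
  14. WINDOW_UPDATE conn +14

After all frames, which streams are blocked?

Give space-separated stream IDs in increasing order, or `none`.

Op 1: conn=5 S1=5 S2=23 S3=23 blocked=[]
Op 2: conn=5 S1=5 S2=23 S3=33 blocked=[]
Op 3: conn=-5 S1=5 S2=23 S3=23 blocked=[1, 2, 3]
Op 4: conn=22 S1=5 S2=23 S3=23 blocked=[]
Op 5: conn=17 S1=5 S2=23 S3=18 blocked=[]
Op 6: conn=17 S1=5 S2=23 S3=24 blocked=[]
Op 7: conn=44 S1=5 S2=23 S3=24 blocked=[]
Op 8: conn=34 S1=5 S2=13 S3=24 blocked=[]
Op 9: conn=27 S1=5 S2=13 S3=17 blocked=[]
Op 10: conn=18 S1=5 S2=4 S3=17 blocked=[]
Op 11: conn=3 S1=5 S2=-11 S3=17 blocked=[2]
Op 12: conn=3 S1=5 S2=-11 S3=39 blocked=[2]
Op 13: conn=-11 S1=-9 S2=-11 S3=39 blocked=[1, 2, 3]
Op 14: conn=3 S1=-9 S2=-11 S3=39 blocked=[1, 2]

Answer: S1 S2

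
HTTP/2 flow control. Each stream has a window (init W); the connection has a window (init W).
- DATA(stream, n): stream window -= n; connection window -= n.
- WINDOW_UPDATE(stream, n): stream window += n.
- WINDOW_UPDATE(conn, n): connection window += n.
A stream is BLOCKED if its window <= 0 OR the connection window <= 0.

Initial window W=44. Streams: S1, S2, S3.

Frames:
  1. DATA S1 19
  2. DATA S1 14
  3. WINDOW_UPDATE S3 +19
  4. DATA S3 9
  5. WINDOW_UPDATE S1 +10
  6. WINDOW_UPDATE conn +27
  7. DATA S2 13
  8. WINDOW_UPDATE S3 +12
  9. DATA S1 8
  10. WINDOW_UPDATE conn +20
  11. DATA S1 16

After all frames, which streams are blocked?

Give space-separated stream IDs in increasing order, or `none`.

Answer: S1

Derivation:
Op 1: conn=25 S1=25 S2=44 S3=44 blocked=[]
Op 2: conn=11 S1=11 S2=44 S3=44 blocked=[]
Op 3: conn=11 S1=11 S2=44 S3=63 blocked=[]
Op 4: conn=2 S1=11 S2=44 S3=54 blocked=[]
Op 5: conn=2 S1=21 S2=44 S3=54 blocked=[]
Op 6: conn=29 S1=21 S2=44 S3=54 blocked=[]
Op 7: conn=16 S1=21 S2=31 S3=54 blocked=[]
Op 8: conn=16 S1=21 S2=31 S3=66 blocked=[]
Op 9: conn=8 S1=13 S2=31 S3=66 blocked=[]
Op 10: conn=28 S1=13 S2=31 S3=66 blocked=[]
Op 11: conn=12 S1=-3 S2=31 S3=66 blocked=[1]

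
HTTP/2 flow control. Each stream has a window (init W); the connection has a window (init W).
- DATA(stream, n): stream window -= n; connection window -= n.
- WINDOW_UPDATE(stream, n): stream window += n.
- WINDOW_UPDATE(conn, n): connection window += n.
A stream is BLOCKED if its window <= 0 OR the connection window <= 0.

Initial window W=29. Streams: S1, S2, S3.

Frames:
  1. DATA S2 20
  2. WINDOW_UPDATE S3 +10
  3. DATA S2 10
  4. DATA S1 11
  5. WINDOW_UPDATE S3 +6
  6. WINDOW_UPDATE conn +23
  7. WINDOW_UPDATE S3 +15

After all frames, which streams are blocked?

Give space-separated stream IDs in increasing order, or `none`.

Op 1: conn=9 S1=29 S2=9 S3=29 blocked=[]
Op 2: conn=9 S1=29 S2=9 S3=39 blocked=[]
Op 3: conn=-1 S1=29 S2=-1 S3=39 blocked=[1, 2, 3]
Op 4: conn=-12 S1=18 S2=-1 S3=39 blocked=[1, 2, 3]
Op 5: conn=-12 S1=18 S2=-1 S3=45 blocked=[1, 2, 3]
Op 6: conn=11 S1=18 S2=-1 S3=45 blocked=[2]
Op 7: conn=11 S1=18 S2=-1 S3=60 blocked=[2]

Answer: S2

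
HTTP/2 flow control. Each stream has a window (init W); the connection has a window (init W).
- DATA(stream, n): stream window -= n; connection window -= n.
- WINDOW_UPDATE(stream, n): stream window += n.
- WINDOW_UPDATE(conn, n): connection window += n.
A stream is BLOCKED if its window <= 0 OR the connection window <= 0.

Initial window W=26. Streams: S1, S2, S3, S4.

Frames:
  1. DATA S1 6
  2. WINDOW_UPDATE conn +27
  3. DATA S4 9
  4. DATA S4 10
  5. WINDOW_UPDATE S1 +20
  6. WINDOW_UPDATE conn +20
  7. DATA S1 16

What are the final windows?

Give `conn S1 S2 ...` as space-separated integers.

Answer: 32 24 26 26 7

Derivation:
Op 1: conn=20 S1=20 S2=26 S3=26 S4=26 blocked=[]
Op 2: conn=47 S1=20 S2=26 S3=26 S4=26 blocked=[]
Op 3: conn=38 S1=20 S2=26 S3=26 S4=17 blocked=[]
Op 4: conn=28 S1=20 S2=26 S3=26 S4=7 blocked=[]
Op 5: conn=28 S1=40 S2=26 S3=26 S4=7 blocked=[]
Op 6: conn=48 S1=40 S2=26 S3=26 S4=7 blocked=[]
Op 7: conn=32 S1=24 S2=26 S3=26 S4=7 blocked=[]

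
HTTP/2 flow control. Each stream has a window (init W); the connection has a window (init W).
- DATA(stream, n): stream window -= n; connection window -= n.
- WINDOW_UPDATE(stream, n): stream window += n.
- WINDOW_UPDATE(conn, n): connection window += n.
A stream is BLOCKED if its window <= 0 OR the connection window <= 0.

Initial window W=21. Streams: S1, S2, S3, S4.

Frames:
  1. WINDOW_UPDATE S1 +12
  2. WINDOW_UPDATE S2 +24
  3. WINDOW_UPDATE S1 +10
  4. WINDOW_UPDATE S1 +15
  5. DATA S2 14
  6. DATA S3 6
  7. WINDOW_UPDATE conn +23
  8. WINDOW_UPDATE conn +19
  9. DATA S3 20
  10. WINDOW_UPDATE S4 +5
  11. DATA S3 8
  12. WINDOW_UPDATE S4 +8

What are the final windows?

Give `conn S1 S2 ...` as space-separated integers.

Answer: 15 58 31 -13 34

Derivation:
Op 1: conn=21 S1=33 S2=21 S3=21 S4=21 blocked=[]
Op 2: conn=21 S1=33 S2=45 S3=21 S4=21 blocked=[]
Op 3: conn=21 S1=43 S2=45 S3=21 S4=21 blocked=[]
Op 4: conn=21 S1=58 S2=45 S3=21 S4=21 blocked=[]
Op 5: conn=7 S1=58 S2=31 S3=21 S4=21 blocked=[]
Op 6: conn=1 S1=58 S2=31 S3=15 S4=21 blocked=[]
Op 7: conn=24 S1=58 S2=31 S3=15 S4=21 blocked=[]
Op 8: conn=43 S1=58 S2=31 S3=15 S4=21 blocked=[]
Op 9: conn=23 S1=58 S2=31 S3=-5 S4=21 blocked=[3]
Op 10: conn=23 S1=58 S2=31 S3=-5 S4=26 blocked=[3]
Op 11: conn=15 S1=58 S2=31 S3=-13 S4=26 blocked=[3]
Op 12: conn=15 S1=58 S2=31 S3=-13 S4=34 blocked=[3]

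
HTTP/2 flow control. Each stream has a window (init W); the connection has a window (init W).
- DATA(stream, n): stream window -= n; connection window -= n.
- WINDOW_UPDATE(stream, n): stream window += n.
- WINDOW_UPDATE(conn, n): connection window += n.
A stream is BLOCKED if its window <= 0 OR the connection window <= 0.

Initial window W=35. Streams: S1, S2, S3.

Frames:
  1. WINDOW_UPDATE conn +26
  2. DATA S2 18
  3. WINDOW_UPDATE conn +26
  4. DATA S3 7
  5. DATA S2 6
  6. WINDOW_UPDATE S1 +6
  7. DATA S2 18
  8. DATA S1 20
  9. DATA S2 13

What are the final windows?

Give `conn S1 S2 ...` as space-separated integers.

Answer: 5 21 -20 28

Derivation:
Op 1: conn=61 S1=35 S2=35 S3=35 blocked=[]
Op 2: conn=43 S1=35 S2=17 S3=35 blocked=[]
Op 3: conn=69 S1=35 S2=17 S3=35 blocked=[]
Op 4: conn=62 S1=35 S2=17 S3=28 blocked=[]
Op 5: conn=56 S1=35 S2=11 S3=28 blocked=[]
Op 6: conn=56 S1=41 S2=11 S3=28 blocked=[]
Op 7: conn=38 S1=41 S2=-7 S3=28 blocked=[2]
Op 8: conn=18 S1=21 S2=-7 S3=28 blocked=[2]
Op 9: conn=5 S1=21 S2=-20 S3=28 blocked=[2]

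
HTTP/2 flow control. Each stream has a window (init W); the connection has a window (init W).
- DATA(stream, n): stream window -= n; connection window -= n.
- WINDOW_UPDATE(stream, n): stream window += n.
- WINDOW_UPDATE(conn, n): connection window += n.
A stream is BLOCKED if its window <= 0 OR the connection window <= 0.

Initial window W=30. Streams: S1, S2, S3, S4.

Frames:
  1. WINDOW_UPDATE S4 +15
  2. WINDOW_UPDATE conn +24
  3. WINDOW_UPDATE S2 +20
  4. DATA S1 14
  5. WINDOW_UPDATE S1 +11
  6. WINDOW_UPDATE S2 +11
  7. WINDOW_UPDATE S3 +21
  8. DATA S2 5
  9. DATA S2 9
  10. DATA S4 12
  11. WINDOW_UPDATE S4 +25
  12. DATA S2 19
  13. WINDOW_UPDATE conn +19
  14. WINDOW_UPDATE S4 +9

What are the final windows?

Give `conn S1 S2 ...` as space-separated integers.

Answer: 14 27 28 51 67

Derivation:
Op 1: conn=30 S1=30 S2=30 S3=30 S4=45 blocked=[]
Op 2: conn=54 S1=30 S2=30 S3=30 S4=45 blocked=[]
Op 3: conn=54 S1=30 S2=50 S3=30 S4=45 blocked=[]
Op 4: conn=40 S1=16 S2=50 S3=30 S4=45 blocked=[]
Op 5: conn=40 S1=27 S2=50 S3=30 S4=45 blocked=[]
Op 6: conn=40 S1=27 S2=61 S3=30 S4=45 blocked=[]
Op 7: conn=40 S1=27 S2=61 S3=51 S4=45 blocked=[]
Op 8: conn=35 S1=27 S2=56 S3=51 S4=45 blocked=[]
Op 9: conn=26 S1=27 S2=47 S3=51 S4=45 blocked=[]
Op 10: conn=14 S1=27 S2=47 S3=51 S4=33 blocked=[]
Op 11: conn=14 S1=27 S2=47 S3=51 S4=58 blocked=[]
Op 12: conn=-5 S1=27 S2=28 S3=51 S4=58 blocked=[1, 2, 3, 4]
Op 13: conn=14 S1=27 S2=28 S3=51 S4=58 blocked=[]
Op 14: conn=14 S1=27 S2=28 S3=51 S4=67 blocked=[]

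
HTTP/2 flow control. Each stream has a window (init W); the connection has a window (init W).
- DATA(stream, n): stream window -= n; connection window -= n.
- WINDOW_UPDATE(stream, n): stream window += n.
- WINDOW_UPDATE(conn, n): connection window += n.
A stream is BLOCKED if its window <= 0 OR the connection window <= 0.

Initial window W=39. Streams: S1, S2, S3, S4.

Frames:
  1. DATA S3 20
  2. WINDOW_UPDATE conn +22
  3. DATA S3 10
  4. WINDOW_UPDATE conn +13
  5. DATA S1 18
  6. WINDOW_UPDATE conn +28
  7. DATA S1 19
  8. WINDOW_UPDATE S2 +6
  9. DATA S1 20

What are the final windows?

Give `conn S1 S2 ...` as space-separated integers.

Answer: 15 -18 45 9 39

Derivation:
Op 1: conn=19 S1=39 S2=39 S3=19 S4=39 blocked=[]
Op 2: conn=41 S1=39 S2=39 S3=19 S4=39 blocked=[]
Op 3: conn=31 S1=39 S2=39 S3=9 S4=39 blocked=[]
Op 4: conn=44 S1=39 S2=39 S3=9 S4=39 blocked=[]
Op 5: conn=26 S1=21 S2=39 S3=9 S4=39 blocked=[]
Op 6: conn=54 S1=21 S2=39 S3=9 S4=39 blocked=[]
Op 7: conn=35 S1=2 S2=39 S3=9 S4=39 blocked=[]
Op 8: conn=35 S1=2 S2=45 S3=9 S4=39 blocked=[]
Op 9: conn=15 S1=-18 S2=45 S3=9 S4=39 blocked=[1]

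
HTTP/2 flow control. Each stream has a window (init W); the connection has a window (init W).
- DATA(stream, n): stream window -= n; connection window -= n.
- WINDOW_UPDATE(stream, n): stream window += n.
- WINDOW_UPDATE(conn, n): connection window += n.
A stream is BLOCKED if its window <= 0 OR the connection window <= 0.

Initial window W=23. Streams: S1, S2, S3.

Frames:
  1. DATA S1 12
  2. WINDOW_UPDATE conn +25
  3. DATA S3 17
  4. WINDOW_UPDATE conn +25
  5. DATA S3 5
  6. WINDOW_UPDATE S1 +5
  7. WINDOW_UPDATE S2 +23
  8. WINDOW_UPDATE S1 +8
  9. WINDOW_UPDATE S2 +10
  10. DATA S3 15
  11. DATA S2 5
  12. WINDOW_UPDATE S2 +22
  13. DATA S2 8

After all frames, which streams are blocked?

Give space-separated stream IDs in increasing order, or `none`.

Answer: S3

Derivation:
Op 1: conn=11 S1=11 S2=23 S3=23 blocked=[]
Op 2: conn=36 S1=11 S2=23 S3=23 blocked=[]
Op 3: conn=19 S1=11 S2=23 S3=6 blocked=[]
Op 4: conn=44 S1=11 S2=23 S3=6 blocked=[]
Op 5: conn=39 S1=11 S2=23 S3=1 blocked=[]
Op 6: conn=39 S1=16 S2=23 S3=1 blocked=[]
Op 7: conn=39 S1=16 S2=46 S3=1 blocked=[]
Op 8: conn=39 S1=24 S2=46 S3=1 blocked=[]
Op 9: conn=39 S1=24 S2=56 S3=1 blocked=[]
Op 10: conn=24 S1=24 S2=56 S3=-14 blocked=[3]
Op 11: conn=19 S1=24 S2=51 S3=-14 blocked=[3]
Op 12: conn=19 S1=24 S2=73 S3=-14 blocked=[3]
Op 13: conn=11 S1=24 S2=65 S3=-14 blocked=[3]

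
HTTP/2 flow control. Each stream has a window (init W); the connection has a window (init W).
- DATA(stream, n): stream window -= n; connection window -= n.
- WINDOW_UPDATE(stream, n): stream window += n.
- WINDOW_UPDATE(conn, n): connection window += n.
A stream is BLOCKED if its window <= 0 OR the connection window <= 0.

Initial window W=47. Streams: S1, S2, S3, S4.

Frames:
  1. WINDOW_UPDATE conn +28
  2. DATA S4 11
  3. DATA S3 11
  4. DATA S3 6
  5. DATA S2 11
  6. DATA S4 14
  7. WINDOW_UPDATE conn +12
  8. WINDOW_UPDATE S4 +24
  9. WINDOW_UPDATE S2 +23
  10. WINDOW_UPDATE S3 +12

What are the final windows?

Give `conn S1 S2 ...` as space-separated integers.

Answer: 34 47 59 42 46

Derivation:
Op 1: conn=75 S1=47 S2=47 S3=47 S4=47 blocked=[]
Op 2: conn=64 S1=47 S2=47 S3=47 S4=36 blocked=[]
Op 3: conn=53 S1=47 S2=47 S3=36 S4=36 blocked=[]
Op 4: conn=47 S1=47 S2=47 S3=30 S4=36 blocked=[]
Op 5: conn=36 S1=47 S2=36 S3=30 S4=36 blocked=[]
Op 6: conn=22 S1=47 S2=36 S3=30 S4=22 blocked=[]
Op 7: conn=34 S1=47 S2=36 S3=30 S4=22 blocked=[]
Op 8: conn=34 S1=47 S2=36 S3=30 S4=46 blocked=[]
Op 9: conn=34 S1=47 S2=59 S3=30 S4=46 blocked=[]
Op 10: conn=34 S1=47 S2=59 S3=42 S4=46 blocked=[]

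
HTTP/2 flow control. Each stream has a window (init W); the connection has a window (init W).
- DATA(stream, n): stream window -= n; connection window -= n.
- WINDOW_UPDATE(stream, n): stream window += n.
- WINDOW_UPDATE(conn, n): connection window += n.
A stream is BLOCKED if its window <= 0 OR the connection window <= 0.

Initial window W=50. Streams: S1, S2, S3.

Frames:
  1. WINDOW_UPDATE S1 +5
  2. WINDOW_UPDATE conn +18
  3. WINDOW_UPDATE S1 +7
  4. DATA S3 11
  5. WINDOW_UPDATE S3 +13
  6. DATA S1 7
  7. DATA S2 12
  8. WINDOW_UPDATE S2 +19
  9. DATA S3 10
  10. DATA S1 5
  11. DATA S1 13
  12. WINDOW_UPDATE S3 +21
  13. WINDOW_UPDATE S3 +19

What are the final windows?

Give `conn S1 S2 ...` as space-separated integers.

Op 1: conn=50 S1=55 S2=50 S3=50 blocked=[]
Op 2: conn=68 S1=55 S2=50 S3=50 blocked=[]
Op 3: conn=68 S1=62 S2=50 S3=50 blocked=[]
Op 4: conn=57 S1=62 S2=50 S3=39 blocked=[]
Op 5: conn=57 S1=62 S2=50 S3=52 blocked=[]
Op 6: conn=50 S1=55 S2=50 S3=52 blocked=[]
Op 7: conn=38 S1=55 S2=38 S3=52 blocked=[]
Op 8: conn=38 S1=55 S2=57 S3=52 blocked=[]
Op 9: conn=28 S1=55 S2=57 S3=42 blocked=[]
Op 10: conn=23 S1=50 S2=57 S3=42 blocked=[]
Op 11: conn=10 S1=37 S2=57 S3=42 blocked=[]
Op 12: conn=10 S1=37 S2=57 S3=63 blocked=[]
Op 13: conn=10 S1=37 S2=57 S3=82 blocked=[]

Answer: 10 37 57 82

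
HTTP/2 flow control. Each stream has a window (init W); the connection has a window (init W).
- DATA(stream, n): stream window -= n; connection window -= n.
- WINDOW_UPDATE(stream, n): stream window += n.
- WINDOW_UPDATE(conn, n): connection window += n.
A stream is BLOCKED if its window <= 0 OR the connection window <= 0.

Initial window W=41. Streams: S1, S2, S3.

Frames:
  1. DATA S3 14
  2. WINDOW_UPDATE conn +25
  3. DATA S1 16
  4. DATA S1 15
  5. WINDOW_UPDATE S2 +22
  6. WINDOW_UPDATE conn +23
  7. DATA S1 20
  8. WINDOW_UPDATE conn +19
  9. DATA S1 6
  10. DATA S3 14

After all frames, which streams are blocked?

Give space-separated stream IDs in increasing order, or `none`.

Answer: S1

Derivation:
Op 1: conn=27 S1=41 S2=41 S3=27 blocked=[]
Op 2: conn=52 S1=41 S2=41 S3=27 blocked=[]
Op 3: conn=36 S1=25 S2=41 S3=27 blocked=[]
Op 4: conn=21 S1=10 S2=41 S3=27 blocked=[]
Op 5: conn=21 S1=10 S2=63 S3=27 blocked=[]
Op 6: conn=44 S1=10 S2=63 S3=27 blocked=[]
Op 7: conn=24 S1=-10 S2=63 S3=27 blocked=[1]
Op 8: conn=43 S1=-10 S2=63 S3=27 blocked=[1]
Op 9: conn=37 S1=-16 S2=63 S3=27 blocked=[1]
Op 10: conn=23 S1=-16 S2=63 S3=13 blocked=[1]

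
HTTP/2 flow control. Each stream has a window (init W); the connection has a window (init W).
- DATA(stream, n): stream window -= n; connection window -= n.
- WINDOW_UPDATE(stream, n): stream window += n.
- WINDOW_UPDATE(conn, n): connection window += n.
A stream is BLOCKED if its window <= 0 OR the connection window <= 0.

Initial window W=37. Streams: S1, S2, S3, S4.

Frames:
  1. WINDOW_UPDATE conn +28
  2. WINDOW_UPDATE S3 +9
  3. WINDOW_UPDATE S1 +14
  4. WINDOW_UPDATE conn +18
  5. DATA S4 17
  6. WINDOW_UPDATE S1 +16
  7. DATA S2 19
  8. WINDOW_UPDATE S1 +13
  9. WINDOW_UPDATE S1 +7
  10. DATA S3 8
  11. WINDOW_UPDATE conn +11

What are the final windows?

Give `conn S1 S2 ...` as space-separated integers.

Answer: 50 87 18 38 20

Derivation:
Op 1: conn=65 S1=37 S2=37 S3=37 S4=37 blocked=[]
Op 2: conn=65 S1=37 S2=37 S3=46 S4=37 blocked=[]
Op 3: conn=65 S1=51 S2=37 S3=46 S4=37 blocked=[]
Op 4: conn=83 S1=51 S2=37 S3=46 S4=37 blocked=[]
Op 5: conn=66 S1=51 S2=37 S3=46 S4=20 blocked=[]
Op 6: conn=66 S1=67 S2=37 S3=46 S4=20 blocked=[]
Op 7: conn=47 S1=67 S2=18 S3=46 S4=20 blocked=[]
Op 8: conn=47 S1=80 S2=18 S3=46 S4=20 blocked=[]
Op 9: conn=47 S1=87 S2=18 S3=46 S4=20 blocked=[]
Op 10: conn=39 S1=87 S2=18 S3=38 S4=20 blocked=[]
Op 11: conn=50 S1=87 S2=18 S3=38 S4=20 blocked=[]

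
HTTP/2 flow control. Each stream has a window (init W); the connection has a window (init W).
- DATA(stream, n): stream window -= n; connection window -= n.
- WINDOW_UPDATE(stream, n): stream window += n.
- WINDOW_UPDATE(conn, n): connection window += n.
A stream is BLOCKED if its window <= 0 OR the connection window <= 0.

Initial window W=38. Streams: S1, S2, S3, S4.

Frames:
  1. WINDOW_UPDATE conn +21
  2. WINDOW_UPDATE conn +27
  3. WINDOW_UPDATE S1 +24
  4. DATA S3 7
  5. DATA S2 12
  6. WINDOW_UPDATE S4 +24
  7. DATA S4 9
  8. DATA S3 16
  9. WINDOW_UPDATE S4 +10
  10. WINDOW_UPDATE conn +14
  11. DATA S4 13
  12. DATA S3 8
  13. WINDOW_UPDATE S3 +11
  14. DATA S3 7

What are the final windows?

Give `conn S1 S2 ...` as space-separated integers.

Answer: 28 62 26 11 50

Derivation:
Op 1: conn=59 S1=38 S2=38 S3=38 S4=38 blocked=[]
Op 2: conn=86 S1=38 S2=38 S3=38 S4=38 blocked=[]
Op 3: conn=86 S1=62 S2=38 S3=38 S4=38 blocked=[]
Op 4: conn=79 S1=62 S2=38 S3=31 S4=38 blocked=[]
Op 5: conn=67 S1=62 S2=26 S3=31 S4=38 blocked=[]
Op 6: conn=67 S1=62 S2=26 S3=31 S4=62 blocked=[]
Op 7: conn=58 S1=62 S2=26 S3=31 S4=53 blocked=[]
Op 8: conn=42 S1=62 S2=26 S3=15 S4=53 blocked=[]
Op 9: conn=42 S1=62 S2=26 S3=15 S4=63 blocked=[]
Op 10: conn=56 S1=62 S2=26 S3=15 S4=63 blocked=[]
Op 11: conn=43 S1=62 S2=26 S3=15 S4=50 blocked=[]
Op 12: conn=35 S1=62 S2=26 S3=7 S4=50 blocked=[]
Op 13: conn=35 S1=62 S2=26 S3=18 S4=50 blocked=[]
Op 14: conn=28 S1=62 S2=26 S3=11 S4=50 blocked=[]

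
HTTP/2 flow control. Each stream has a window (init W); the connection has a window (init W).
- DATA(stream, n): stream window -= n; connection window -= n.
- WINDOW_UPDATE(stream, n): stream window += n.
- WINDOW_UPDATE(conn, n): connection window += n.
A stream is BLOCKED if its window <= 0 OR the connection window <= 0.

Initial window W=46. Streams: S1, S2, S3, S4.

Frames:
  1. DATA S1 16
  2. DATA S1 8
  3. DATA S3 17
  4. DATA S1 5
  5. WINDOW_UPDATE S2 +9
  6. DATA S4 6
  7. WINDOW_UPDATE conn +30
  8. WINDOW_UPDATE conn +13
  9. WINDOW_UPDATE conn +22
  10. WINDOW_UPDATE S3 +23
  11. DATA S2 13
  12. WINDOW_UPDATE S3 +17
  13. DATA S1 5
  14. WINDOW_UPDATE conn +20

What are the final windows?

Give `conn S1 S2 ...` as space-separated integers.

Op 1: conn=30 S1=30 S2=46 S3=46 S4=46 blocked=[]
Op 2: conn=22 S1=22 S2=46 S3=46 S4=46 blocked=[]
Op 3: conn=5 S1=22 S2=46 S3=29 S4=46 blocked=[]
Op 4: conn=0 S1=17 S2=46 S3=29 S4=46 blocked=[1, 2, 3, 4]
Op 5: conn=0 S1=17 S2=55 S3=29 S4=46 blocked=[1, 2, 3, 4]
Op 6: conn=-6 S1=17 S2=55 S3=29 S4=40 blocked=[1, 2, 3, 4]
Op 7: conn=24 S1=17 S2=55 S3=29 S4=40 blocked=[]
Op 8: conn=37 S1=17 S2=55 S3=29 S4=40 blocked=[]
Op 9: conn=59 S1=17 S2=55 S3=29 S4=40 blocked=[]
Op 10: conn=59 S1=17 S2=55 S3=52 S4=40 blocked=[]
Op 11: conn=46 S1=17 S2=42 S3=52 S4=40 blocked=[]
Op 12: conn=46 S1=17 S2=42 S3=69 S4=40 blocked=[]
Op 13: conn=41 S1=12 S2=42 S3=69 S4=40 blocked=[]
Op 14: conn=61 S1=12 S2=42 S3=69 S4=40 blocked=[]

Answer: 61 12 42 69 40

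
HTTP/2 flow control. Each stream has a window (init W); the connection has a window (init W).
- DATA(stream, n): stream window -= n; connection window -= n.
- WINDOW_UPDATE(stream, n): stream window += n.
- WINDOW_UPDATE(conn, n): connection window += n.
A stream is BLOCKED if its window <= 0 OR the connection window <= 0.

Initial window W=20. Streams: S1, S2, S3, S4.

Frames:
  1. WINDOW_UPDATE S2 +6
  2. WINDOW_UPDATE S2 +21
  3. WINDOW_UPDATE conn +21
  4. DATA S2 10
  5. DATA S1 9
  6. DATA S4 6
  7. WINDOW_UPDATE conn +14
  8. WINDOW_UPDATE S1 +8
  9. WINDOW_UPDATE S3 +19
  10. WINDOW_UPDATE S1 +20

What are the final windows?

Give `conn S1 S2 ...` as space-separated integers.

Answer: 30 39 37 39 14

Derivation:
Op 1: conn=20 S1=20 S2=26 S3=20 S4=20 blocked=[]
Op 2: conn=20 S1=20 S2=47 S3=20 S4=20 blocked=[]
Op 3: conn=41 S1=20 S2=47 S3=20 S4=20 blocked=[]
Op 4: conn=31 S1=20 S2=37 S3=20 S4=20 blocked=[]
Op 5: conn=22 S1=11 S2=37 S3=20 S4=20 blocked=[]
Op 6: conn=16 S1=11 S2=37 S3=20 S4=14 blocked=[]
Op 7: conn=30 S1=11 S2=37 S3=20 S4=14 blocked=[]
Op 8: conn=30 S1=19 S2=37 S3=20 S4=14 blocked=[]
Op 9: conn=30 S1=19 S2=37 S3=39 S4=14 blocked=[]
Op 10: conn=30 S1=39 S2=37 S3=39 S4=14 blocked=[]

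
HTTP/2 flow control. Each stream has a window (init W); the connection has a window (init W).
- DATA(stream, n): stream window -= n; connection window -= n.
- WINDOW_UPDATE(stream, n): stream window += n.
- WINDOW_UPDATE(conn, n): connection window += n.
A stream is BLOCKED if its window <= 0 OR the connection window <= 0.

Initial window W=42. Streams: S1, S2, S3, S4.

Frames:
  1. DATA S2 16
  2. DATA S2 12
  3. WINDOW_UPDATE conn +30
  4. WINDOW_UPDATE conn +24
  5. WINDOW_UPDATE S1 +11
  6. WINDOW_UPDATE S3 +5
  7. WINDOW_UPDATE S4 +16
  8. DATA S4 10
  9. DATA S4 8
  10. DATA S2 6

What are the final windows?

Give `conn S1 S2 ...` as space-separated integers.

Op 1: conn=26 S1=42 S2=26 S3=42 S4=42 blocked=[]
Op 2: conn=14 S1=42 S2=14 S3=42 S4=42 blocked=[]
Op 3: conn=44 S1=42 S2=14 S3=42 S4=42 blocked=[]
Op 4: conn=68 S1=42 S2=14 S3=42 S4=42 blocked=[]
Op 5: conn=68 S1=53 S2=14 S3=42 S4=42 blocked=[]
Op 6: conn=68 S1=53 S2=14 S3=47 S4=42 blocked=[]
Op 7: conn=68 S1=53 S2=14 S3=47 S4=58 blocked=[]
Op 8: conn=58 S1=53 S2=14 S3=47 S4=48 blocked=[]
Op 9: conn=50 S1=53 S2=14 S3=47 S4=40 blocked=[]
Op 10: conn=44 S1=53 S2=8 S3=47 S4=40 blocked=[]

Answer: 44 53 8 47 40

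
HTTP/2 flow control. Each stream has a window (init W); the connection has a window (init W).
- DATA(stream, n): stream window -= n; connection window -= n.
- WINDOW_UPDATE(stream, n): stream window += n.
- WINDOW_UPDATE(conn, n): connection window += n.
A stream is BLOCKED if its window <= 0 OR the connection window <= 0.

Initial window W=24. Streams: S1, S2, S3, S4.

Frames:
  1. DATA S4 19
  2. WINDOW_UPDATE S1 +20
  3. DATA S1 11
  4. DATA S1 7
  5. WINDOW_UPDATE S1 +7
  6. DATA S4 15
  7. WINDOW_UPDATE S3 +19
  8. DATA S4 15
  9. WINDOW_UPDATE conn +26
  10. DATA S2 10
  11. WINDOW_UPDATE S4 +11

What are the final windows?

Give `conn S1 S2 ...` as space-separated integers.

Op 1: conn=5 S1=24 S2=24 S3=24 S4=5 blocked=[]
Op 2: conn=5 S1=44 S2=24 S3=24 S4=5 blocked=[]
Op 3: conn=-6 S1=33 S2=24 S3=24 S4=5 blocked=[1, 2, 3, 4]
Op 4: conn=-13 S1=26 S2=24 S3=24 S4=5 blocked=[1, 2, 3, 4]
Op 5: conn=-13 S1=33 S2=24 S3=24 S4=5 blocked=[1, 2, 3, 4]
Op 6: conn=-28 S1=33 S2=24 S3=24 S4=-10 blocked=[1, 2, 3, 4]
Op 7: conn=-28 S1=33 S2=24 S3=43 S4=-10 blocked=[1, 2, 3, 4]
Op 8: conn=-43 S1=33 S2=24 S3=43 S4=-25 blocked=[1, 2, 3, 4]
Op 9: conn=-17 S1=33 S2=24 S3=43 S4=-25 blocked=[1, 2, 3, 4]
Op 10: conn=-27 S1=33 S2=14 S3=43 S4=-25 blocked=[1, 2, 3, 4]
Op 11: conn=-27 S1=33 S2=14 S3=43 S4=-14 blocked=[1, 2, 3, 4]

Answer: -27 33 14 43 -14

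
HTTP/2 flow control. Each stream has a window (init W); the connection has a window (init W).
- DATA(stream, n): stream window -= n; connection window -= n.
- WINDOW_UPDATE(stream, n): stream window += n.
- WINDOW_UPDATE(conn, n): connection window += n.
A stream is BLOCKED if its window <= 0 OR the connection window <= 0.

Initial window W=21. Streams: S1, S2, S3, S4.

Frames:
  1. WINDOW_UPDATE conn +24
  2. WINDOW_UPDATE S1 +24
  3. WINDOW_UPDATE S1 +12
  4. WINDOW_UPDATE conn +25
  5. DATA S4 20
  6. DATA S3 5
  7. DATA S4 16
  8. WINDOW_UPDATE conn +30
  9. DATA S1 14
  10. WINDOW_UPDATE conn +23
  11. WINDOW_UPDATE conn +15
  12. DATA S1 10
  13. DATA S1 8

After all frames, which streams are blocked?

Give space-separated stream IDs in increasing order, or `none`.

Answer: S4

Derivation:
Op 1: conn=45 S1=21 S2=21 S3=21 S4=21 blocked=[]
Op 2: conn=45 S1=45 S2=21 S3=21 S4=21 blocked=[]
Op 3: conn=45 S1=57 S2=21 S3=21 S4=21 blocked=[]
Op 4: conn=70 S1=57 S2=21 S3=21 S4=21 blocked=[]
Op 5: conn=50 S1=57 S2=21 S3=21 S4=1 blocked=[]
Op 6: conn=45 S1=57 S2=21 S3=16 S4=1 blocked=[]
Op 7: conn=29 S1=57 S2=21 S3=16 S4=-15 blocked=[4]
Op 8: conn=59 S1=57 S2=21 S3=16 S4=-15 blocked=[4]
Op 9: conn=45 S1=43 S2=21 S3=16 S4=-15 blocked=[4]
Op 10: conn=68 S1=43 S2=21 S3=16 S4=-15 blocked=[4]
Op 11: conn=83 S1=43 S2=21 S3=16 S4=-15 blocked=[4]
Op 12: conn=73 S1=33 S2=21 S3=16 S4=-15 blocked=[4]
Op 13: conn=65 S1=25 S2=21 S3=16 S4=-15 blocked=[4]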